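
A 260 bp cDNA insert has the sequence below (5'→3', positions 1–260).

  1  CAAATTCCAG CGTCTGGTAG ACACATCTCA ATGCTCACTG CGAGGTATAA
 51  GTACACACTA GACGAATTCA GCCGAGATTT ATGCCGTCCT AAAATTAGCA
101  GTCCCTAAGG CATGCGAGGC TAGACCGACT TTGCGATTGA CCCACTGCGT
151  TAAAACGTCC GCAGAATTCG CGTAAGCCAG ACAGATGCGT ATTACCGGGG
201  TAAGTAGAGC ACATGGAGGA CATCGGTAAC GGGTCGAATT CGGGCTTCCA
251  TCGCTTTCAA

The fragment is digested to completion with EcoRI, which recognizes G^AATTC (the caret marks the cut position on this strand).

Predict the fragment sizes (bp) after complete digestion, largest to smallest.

EcoRI sites (GAATTC) start at positions 64, 164, 236.
EcoRI cuts after the first base of each site, so after positions 64, 164, 236.
Linear molecule, 3 cuts → 4 fragments:
  1–64 → 64 bp
  65–164 → 100 bp
  165–236 → 72 bp
  237–260 → 24 bp
Sorted largest to smallest: 100, 72, 64, 24 bp.

100, 72, 64, 24 bp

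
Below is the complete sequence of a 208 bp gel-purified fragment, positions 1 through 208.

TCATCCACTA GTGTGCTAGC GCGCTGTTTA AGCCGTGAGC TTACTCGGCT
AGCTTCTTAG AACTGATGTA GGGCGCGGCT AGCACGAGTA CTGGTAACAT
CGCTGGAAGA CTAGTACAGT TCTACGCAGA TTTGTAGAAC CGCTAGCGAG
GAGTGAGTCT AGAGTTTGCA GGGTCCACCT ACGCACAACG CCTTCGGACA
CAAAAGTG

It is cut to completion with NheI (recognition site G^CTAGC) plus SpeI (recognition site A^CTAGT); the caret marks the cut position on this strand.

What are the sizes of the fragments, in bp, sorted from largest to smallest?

66, 33, 32, 32, 30, 8, 7 bp

NheI sites (GCTAGC) start at positions 15, 48, 78, 142.
NheI cuts after the first base of each site, so after positions 15, 48, 78, 142.
SpeI sites (ACTAGT) start at positions 7, 110.
SpeI cuts after the first base of each site, so after positions 7, 110.
Combined cut positions: 7, 15, 48, 78, 110, 142.
Linear molecule, 6 cuts → 7 fragments:
  1–7 → 7 bp
  8–15 → 8 bp
  16–48 → 33 bp
  49–78 → 30 bp
  79–110 → 32 bp
  111–142 → 32 bp
  143–208 → 66 bp
Sorted largest to smallest: 66, 33, 32, 32, 30, 8, 7 bp.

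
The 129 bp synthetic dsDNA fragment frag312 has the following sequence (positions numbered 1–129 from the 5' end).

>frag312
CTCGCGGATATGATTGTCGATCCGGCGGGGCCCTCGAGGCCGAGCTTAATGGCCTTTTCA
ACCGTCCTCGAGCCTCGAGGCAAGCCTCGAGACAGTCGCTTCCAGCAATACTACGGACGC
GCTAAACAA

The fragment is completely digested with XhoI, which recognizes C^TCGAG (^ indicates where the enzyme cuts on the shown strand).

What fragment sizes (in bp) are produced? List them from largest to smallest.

43, 34, 33, 12, 7 bp

XhoI sites (CTCGAG) start at positions 33, 67, 74, 86.
XhoI cuts after the first base of each site, so after positions 33, 67, 74, 86.
Linear molecule, 4 cuts → 5 fragments:
  1–33 → 33 bp
  34–67 → 34 bp
  68–74 → 7 bp
  75–86 → 12 bp
  87–129 → 43 bp
Sorted largest to smallest: 43, 34, 33, 12, 7 bp.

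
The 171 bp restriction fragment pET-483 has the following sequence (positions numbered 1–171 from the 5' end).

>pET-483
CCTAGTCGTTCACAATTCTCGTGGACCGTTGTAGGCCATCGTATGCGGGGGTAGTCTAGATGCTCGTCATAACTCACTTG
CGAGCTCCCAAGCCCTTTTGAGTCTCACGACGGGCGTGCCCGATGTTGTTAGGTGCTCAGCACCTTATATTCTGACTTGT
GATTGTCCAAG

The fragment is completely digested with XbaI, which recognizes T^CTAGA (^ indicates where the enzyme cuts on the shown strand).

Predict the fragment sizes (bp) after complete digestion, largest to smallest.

The XbaI site (TCTAGA) starts at position 55.
XbaI cuts after the first base of each site, so after position 55.
Linear molecule, 1 cut → 2 fragments:
  1–55 → 55 bp
  56–171 → 116 bp
Sorted largest to smallest: 116, 55 bp.

116, 55 bp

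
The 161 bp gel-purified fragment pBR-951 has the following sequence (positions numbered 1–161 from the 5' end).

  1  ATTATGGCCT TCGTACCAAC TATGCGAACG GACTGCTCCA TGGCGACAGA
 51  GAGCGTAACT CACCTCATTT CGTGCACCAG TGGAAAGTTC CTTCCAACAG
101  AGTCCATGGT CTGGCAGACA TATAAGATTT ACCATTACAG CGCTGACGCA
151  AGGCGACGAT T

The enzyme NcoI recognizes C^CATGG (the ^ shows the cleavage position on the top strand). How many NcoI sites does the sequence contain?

2

CCATGG occurs starting at positions 38, 104.
NcoI cuts at 2 sites.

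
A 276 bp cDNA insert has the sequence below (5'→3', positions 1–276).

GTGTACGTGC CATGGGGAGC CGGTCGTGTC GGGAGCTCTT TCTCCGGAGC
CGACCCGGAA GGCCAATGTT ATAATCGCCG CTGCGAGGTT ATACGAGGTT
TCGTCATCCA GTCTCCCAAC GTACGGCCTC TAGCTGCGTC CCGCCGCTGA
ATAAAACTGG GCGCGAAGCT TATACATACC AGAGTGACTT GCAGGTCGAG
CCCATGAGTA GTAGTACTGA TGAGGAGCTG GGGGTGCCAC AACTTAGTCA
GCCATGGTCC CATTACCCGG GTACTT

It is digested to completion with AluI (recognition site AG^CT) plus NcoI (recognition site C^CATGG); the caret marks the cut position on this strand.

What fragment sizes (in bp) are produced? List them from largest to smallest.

98, 59, 35, 25, 25, 24, 10 bp

AluI sites (AGCT) start at positions 34, 132, 167, 226.
AluI cuts after base 2 of each site, so after positions 35, 133, 168, 227.
NcoI sites (CCATGG) start at positions 10, 252.
NcoI cuts after the first base of each site, so after positions 10, 252.
Combined cut positions: 10, 35, 133, 168, 227, 252.
Linear molecule, 6 cuts → 7 fragments:
  1–10 → 10 bp
  11–35 → 25 bp
  36–133 → 98 bp
  134–168 → 35 bp
  169–227 → 59 bp
  228–252 → 25 bp
  253–276 → 24 bp
Sorted largest to smallest: 98, 59, 35, 25, 25, 24, 10 bp.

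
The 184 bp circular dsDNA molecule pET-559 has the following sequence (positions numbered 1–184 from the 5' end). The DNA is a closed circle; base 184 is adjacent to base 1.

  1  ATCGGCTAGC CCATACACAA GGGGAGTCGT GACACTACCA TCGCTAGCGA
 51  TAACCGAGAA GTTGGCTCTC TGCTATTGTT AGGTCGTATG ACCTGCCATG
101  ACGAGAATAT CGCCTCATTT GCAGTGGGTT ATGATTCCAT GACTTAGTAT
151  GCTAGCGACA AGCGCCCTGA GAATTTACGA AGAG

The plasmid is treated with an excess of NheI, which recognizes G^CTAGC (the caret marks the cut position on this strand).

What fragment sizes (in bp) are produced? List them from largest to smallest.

108, 38, 38 bp

NheI sites (GCTAGC) start at positions 5, 43, 151.
NheI cuts after the first base of each site, so after positions 5, 43, 151.
Circular molecule, 3 cuts → 3 fragments:
  6–43 → 38 bp
  44–151 → 108 bp
  152–184 then 1–5 → 33 + 5 = 38 bp
Sorted largest to smallest: 108, 38, 38 bp.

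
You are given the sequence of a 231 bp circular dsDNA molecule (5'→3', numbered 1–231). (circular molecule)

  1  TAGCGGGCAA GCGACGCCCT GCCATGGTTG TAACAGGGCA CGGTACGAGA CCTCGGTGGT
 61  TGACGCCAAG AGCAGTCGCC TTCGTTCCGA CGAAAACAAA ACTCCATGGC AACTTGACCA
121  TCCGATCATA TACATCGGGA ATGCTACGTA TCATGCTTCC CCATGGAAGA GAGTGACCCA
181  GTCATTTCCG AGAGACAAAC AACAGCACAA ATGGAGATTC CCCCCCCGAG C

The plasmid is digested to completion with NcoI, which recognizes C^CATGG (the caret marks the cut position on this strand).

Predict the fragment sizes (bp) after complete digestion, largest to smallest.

NcoI sites (CCATGG) start at positions 22, 104, 161.
NcoI cuts after the first base of each site, so after positions 22, 104, 161.
Circular molecule, 3 cuts → 3 fragments:
  23–104 → 82 bp
  105–161 → 57 bp
  162–231 then 1–22 → 70 + 22 = 92 bp
Sorted largest to smallest: 92, 82, 57 bp.

92, 82, 57 bp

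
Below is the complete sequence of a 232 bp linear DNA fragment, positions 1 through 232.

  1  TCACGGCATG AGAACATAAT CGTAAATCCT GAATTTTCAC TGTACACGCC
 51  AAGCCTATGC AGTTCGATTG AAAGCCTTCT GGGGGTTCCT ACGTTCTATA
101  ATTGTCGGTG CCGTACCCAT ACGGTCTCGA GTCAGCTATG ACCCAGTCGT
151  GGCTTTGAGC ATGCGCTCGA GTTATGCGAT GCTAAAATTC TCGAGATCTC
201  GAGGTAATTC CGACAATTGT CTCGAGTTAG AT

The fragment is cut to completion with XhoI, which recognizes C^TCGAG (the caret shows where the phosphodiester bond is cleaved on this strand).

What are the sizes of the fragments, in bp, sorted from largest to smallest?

126, 40, 24, 23, 11, 8 bp

XhoI sites (CTCGAG) start at positions 126, 166, 190, 198, 221.
XhoI cuts after the first base of each site, so after positions 126, 166, 190, 198, 221.
Linear molecule, 5 cuts → 6 fragments:
  1–126 → 126 bp
  127–166 → 40 bp
  167–190 → 24 bp
  191–198 → 8 bp
  199–221 → 23 bp
  222–232 → 11 bp
Sorted largest to smallest: 126, 40, 24, 23, 11, 8 bp.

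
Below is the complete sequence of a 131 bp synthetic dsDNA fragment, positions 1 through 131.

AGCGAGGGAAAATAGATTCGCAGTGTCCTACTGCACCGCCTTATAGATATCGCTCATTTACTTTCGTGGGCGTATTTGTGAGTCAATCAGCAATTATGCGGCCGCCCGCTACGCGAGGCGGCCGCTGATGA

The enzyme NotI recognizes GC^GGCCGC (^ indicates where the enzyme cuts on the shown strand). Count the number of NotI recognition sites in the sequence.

GCGGCCGC occurs starting at positions 98, 118.
NotI cuts at 2 sites.

2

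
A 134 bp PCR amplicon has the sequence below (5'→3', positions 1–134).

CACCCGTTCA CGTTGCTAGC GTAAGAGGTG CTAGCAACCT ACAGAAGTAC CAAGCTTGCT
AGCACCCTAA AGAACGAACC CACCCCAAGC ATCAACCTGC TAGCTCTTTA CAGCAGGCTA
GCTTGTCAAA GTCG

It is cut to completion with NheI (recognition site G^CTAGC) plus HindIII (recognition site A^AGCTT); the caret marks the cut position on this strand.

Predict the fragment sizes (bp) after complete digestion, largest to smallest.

NheI sites (GCTAGC) start at positions 15, 30, 58, 99, 117.
NheI cuts after the first base of each site, so after positions 15, 30, 58, 99, 117.
The HindIII site (AAGCTT) starts at position 52.
HindIII cuts after the first base of each site, so after position 52.
Combined cut positions: 15, 30, 52, 58, 99, 117.
Linear molecule, 6 cuts → 7 fragments:
  1–15 → 15 bp
  16–30 → 15 bp
  31–52 → 22 bp
  53–58 → 6 bp
  59–99 → 41 bp
  100–117 → 18 bp
  118–134 → 17 bp
Sorted largest to smallest: 41, 22, 18, 17, 15, 15, 6 bp.

41, 22, 18, 17, 15, 15, 6 bp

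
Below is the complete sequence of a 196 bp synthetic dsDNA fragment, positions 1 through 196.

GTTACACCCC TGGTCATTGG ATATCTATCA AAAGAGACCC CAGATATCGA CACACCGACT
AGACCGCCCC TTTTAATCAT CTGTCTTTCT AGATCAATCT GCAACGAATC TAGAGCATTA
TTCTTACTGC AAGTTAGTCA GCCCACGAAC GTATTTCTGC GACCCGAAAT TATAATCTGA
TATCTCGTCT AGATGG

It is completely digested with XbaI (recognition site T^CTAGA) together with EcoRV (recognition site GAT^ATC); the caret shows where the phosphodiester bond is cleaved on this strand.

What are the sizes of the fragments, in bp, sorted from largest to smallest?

72, 43, 23, 22, 21, 8, 7 bp

XbaI sites (TCTAGA) start at positions 88, 109, 188.
XbaI cuts after the first base of each site, so after positions 88, 109, 188.
EcoRV sites (GATATC) start at positions 20, 43, 179.
EcoRV cuts after base 3 of each site, so after positions 22, 45, 181.
Combined cut positions: 22, 45, 88, 109, 181, 188.
Linear molecule, 6 cuts → 7 fragments:
  1–22 → 22 bp
  23–45 → 23 bp
  46–88 → 43 bp
  89–109 → 21 bp
  110–181 → 72 bp
  182–188 → 7 bp
  189–196 → 8 bp
Sorted largest to smallest: 72, 43, 23, 22, 21, 8, 7 bp.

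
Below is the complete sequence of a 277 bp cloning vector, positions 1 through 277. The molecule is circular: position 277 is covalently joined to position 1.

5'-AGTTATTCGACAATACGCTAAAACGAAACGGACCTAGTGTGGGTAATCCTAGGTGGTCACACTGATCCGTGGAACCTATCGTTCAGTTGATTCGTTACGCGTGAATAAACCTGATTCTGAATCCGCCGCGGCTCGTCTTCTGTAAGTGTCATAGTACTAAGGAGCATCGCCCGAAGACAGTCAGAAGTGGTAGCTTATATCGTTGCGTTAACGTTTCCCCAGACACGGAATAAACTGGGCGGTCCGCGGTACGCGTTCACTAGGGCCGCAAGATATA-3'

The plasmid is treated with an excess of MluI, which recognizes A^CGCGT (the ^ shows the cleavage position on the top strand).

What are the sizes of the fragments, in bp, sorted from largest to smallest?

MluI sites (ACGCGT) start at positions 97, 251.
MluI cuts after the first base of each site, so after positions 97, 251.
Circular molecule, 2 cuts → 2 fragments:
  98–251 → 154 bp
  252–277 then 1–97 → 26 + 97 = 123 bp
Sorted largest to smallest: 154, 123 bp.

154, 123 bp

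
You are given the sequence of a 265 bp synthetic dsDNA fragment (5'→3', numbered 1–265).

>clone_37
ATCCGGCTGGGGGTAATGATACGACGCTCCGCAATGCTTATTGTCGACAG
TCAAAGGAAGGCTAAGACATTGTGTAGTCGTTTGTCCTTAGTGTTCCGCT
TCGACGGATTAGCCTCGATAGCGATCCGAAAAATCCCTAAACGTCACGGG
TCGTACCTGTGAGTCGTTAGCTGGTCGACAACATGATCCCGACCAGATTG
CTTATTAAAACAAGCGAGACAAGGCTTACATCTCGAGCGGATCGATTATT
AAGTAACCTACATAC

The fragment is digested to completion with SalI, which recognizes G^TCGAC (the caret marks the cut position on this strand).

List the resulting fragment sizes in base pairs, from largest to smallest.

SalI sites (GTCGAC) start at positions 43, 174.
SalI cuts after the first base of each site, so after positions 43, 174.
Linear molecule, 2 cuts → 3 fragments:
  1–43 → 43 bp
  44–174 → 131 bp
  175–265 → 91 bp
Sorted largest to smallest: 131, 91, 43 bp.

131, 91, 43 bp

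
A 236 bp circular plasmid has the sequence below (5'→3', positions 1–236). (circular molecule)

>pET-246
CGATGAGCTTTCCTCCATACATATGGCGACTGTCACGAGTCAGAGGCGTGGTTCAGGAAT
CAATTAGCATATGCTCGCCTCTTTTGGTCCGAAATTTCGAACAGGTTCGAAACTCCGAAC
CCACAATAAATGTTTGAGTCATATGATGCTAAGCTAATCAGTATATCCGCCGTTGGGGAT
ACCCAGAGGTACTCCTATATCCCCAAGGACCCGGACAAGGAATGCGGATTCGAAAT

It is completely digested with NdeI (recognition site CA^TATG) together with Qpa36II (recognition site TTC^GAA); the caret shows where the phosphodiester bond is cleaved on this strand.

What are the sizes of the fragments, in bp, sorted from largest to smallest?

90, 48, 33, 29, 26, 10 bp

NdeI sites (CATATG) start at positions 20, 68, 140.
NdeI cuts after base 2 of each site, so after positions 21, 69, 141.
Qpa36II sites (TTCGAA) start at positions 96, 106, 229.
Qpa36II cuts after base 3 of each site, so after positions 98, 108, 231.
Combined cut positions: 21, 69, 98, 108, 141, 231.
Circular molecule, 6 cuts → 6 fragments:
  22–69 → 48 bp
  70–98 → 29 bp
  99–108 → 10 bp
  109–141 → 33 bp
  142–231 → 90 bp
  232–236 then 1–21 → 5 + 21 = 26 bp
Sorted largest to smallest: 90, 48, 33, 29, 26, 10 bp.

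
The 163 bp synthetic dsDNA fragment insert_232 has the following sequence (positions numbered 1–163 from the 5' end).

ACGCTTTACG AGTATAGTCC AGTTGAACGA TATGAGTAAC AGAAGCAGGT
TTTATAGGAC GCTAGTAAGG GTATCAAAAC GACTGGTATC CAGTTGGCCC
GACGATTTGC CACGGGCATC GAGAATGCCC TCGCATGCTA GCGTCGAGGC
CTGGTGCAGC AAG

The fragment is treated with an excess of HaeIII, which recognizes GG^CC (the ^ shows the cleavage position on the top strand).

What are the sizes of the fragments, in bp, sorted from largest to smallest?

HaeIII sites (GGCC) start at positions 96, 148.
HaeIII cuts after base 2 of each site, so after positions 97, 149.
Linear molecule, 2 cuts → 3 fragments:
  1–97 → 97 bp
  98–149 → 52 bp
  150–163 → 14 bp
Sorted largest to smallest: 97, 52, 14 bp.

97, 52, 14 bp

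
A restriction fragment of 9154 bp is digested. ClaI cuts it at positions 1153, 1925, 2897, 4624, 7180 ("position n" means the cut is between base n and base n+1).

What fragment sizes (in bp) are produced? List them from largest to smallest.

2556, 1974, 1727, 1153, 972, 772 bp

Linear molecule, 5 cuts → 6 fragments:
  1153 − 0 = 1153 bp
  1925 − 1153 = 772 bp
  2897 − 1925 = 972 bp
  4624 − 2897 = 1727 bp
  7180 − 4624 = 2556 bp
  9154 − 7180 = 1974 bp
Sorted largest to smallest: 2556, 1974, 1727, 1153, 972, 772 bp.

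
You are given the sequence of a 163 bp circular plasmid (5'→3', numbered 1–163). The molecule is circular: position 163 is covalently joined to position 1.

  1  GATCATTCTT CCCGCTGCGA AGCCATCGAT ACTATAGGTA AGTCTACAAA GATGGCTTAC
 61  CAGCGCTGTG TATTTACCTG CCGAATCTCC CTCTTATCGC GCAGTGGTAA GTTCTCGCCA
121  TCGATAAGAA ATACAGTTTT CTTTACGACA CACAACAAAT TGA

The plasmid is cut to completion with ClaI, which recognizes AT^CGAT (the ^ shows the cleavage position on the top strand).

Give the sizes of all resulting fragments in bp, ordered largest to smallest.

95, 68 bp

ClaI sites (ATCGAT) start at positions 25, 120.
ClaI cuts after base 2 of each site, so after positions 26, 121.
Circular molecule, 2 cuts → 2 fragments:
  27–121 → 95 bp
  122–163 then 1–26 → 42 + 26 = 68 bp
Sorted largest to smallest: 95, 68 bp.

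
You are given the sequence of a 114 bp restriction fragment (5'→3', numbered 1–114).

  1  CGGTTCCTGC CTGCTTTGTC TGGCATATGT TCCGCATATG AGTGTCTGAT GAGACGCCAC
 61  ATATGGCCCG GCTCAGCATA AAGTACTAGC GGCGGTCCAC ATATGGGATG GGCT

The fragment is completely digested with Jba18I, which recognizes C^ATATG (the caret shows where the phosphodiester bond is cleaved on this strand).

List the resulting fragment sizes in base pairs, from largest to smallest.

40, 25, 24, 14, 11 bp

Jba18I sites (CATATG) start at positions 24, 35, 60, 100.
Jba18I cuts after the first base of each site, so after positions 24, 35, 60, 100.
Linear molecule, 4 cuts → 5 fragments:
  1–24 → 24 bp
  25–35 → 11 bp
  36–60 → 25 bp
  61–100 → 40 bp
  101–114 → 14 bp
Sorted largest to smallest: 40, 25, 24, 14, 11 bp.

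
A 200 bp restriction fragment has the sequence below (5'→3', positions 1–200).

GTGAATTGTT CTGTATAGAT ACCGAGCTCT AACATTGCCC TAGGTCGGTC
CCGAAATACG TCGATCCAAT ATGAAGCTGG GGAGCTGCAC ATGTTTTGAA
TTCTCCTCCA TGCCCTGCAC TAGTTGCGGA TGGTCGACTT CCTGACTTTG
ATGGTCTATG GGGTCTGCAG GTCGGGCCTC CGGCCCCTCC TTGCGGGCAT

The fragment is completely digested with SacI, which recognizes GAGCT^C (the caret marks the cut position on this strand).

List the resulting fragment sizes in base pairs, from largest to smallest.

The SacI site (GAGCTC) starts at position 24.
SacI cuts after base 5 of each site (before the last base), so after position 28.
Linear molecule, 1 cut → 2 fragments:
  1–28 → 28 bp
  29–200 → 172 bp
Sorted largest to smallest: 172, 28 bp.

172, 28 bp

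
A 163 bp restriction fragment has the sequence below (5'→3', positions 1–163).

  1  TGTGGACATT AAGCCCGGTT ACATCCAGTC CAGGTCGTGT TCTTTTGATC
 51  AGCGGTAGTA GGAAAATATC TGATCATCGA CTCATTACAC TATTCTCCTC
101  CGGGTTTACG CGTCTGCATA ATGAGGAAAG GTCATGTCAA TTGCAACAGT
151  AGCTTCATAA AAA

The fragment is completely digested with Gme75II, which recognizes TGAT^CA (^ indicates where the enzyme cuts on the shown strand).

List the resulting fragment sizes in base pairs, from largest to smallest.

Gme75II sites (TGATCA) start at positions 46, 71.
Gme75II cuts after base 4 of each site, so after positions 49, 74.
Linear molecule, 2 cuts → 3 fragments:
  1–49 → 49 bp
  50–74 → 25 bp
  75–163 → 89 bp
Sorted largest to smallest: 89, 49, 25 bp.

89, 49, 25 bp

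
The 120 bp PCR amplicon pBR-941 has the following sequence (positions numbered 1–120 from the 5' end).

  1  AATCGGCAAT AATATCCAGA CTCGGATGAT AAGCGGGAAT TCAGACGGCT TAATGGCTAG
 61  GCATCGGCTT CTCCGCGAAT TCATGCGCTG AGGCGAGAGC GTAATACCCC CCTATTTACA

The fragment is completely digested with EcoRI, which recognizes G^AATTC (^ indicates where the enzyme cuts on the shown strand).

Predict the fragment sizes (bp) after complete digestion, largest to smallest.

EcoRI sites (GAATTC) start at positions 37, 77.
EcoRI cuts after the first base of each site, so after positions 37, 77.
Linear molecule, 2 cuts → 3 fragments:
  1–37 → 37 bp
  38–77 → 40 bp
  78–120 → 43 bp
Sorted largest to smallest: 43, 40, 37 bp.

43, 40, 37 bp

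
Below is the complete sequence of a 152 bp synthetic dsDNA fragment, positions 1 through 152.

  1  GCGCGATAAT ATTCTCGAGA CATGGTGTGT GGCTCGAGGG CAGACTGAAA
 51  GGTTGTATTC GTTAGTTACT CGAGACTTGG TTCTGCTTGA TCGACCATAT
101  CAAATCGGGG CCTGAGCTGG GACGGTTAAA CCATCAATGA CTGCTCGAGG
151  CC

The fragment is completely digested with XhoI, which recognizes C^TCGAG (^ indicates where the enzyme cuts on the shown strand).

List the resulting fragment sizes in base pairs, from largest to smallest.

XhoI sites (CTCGAG) start at positions 14, 33, 69, 144.
XhoI cuts after the first base of each site, so after positions 14, 33, 69, 144.
Linear molecule, 4 cuts → 5 fragments:
  1–14 → 14 bp
  15–33 → 19 bp
  34–69 → 36 bp
  70–144 → 75 bp
  145–152 → 8 bp
Sorted largest to smallest: 75, 36, 19, 14, 8 bp.

75, 36, 19, 14, 8 bp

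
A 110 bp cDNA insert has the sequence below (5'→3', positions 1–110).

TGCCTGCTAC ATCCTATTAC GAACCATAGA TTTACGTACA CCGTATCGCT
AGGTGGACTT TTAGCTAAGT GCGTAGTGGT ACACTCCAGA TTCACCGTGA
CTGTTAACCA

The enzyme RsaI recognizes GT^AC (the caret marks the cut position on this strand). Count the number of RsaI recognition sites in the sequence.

GTAC occurs starting at positions 36, 79.
RsaI cuts at 2 sites.

2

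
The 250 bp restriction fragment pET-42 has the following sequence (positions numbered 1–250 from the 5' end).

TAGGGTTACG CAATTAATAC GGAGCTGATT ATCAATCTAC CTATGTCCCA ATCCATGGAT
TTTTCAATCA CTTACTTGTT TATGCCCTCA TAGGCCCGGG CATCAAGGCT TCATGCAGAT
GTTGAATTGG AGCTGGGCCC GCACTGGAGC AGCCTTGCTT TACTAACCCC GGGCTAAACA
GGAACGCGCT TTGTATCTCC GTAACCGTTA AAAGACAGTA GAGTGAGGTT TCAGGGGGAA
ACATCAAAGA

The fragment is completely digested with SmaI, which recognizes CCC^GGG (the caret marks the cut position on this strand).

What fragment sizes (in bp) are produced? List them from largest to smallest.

SmaI sites (CCCGGG) start at positions 95, 168.
SmaI cuts after base 3 of each site, so after positions 97, 170.
Linear molecule, 2 cuts → 3 fragments:
  1–97 → 97 bp
  98–170 → 73 bp
  171–250 → 80 bp
Sorted largest to smallest: 97, 80, 73 bp.

97, 80, 73 bp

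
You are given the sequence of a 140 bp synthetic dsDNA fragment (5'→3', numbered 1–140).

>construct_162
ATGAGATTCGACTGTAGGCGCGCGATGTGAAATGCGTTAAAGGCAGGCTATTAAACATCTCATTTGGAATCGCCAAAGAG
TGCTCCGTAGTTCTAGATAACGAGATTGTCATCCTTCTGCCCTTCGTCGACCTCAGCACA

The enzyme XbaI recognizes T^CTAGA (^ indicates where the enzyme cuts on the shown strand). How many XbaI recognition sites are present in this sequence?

1

TCTAGA occurs starting at position 92.
XbaI cuts at 1 site.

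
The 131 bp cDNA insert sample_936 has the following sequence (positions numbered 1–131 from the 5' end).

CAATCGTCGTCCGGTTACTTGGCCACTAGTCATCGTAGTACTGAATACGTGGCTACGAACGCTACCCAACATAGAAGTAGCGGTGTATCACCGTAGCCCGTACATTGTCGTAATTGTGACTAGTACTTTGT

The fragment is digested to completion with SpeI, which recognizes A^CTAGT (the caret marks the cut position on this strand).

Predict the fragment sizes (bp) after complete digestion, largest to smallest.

SpeI sites (ACTAGT) start at positions 25, 119.
SpeI cuts after the first base of each site, so after positions 25, 119.
Linear molecule, 2 cuts → 3 fragments:
  1–25 → 25 bp
  26–119 → 94 bp
  120–131 → 12 bp
Sorted largest to smallest: 94, 25, 12 bp.

94, 25, 12 bp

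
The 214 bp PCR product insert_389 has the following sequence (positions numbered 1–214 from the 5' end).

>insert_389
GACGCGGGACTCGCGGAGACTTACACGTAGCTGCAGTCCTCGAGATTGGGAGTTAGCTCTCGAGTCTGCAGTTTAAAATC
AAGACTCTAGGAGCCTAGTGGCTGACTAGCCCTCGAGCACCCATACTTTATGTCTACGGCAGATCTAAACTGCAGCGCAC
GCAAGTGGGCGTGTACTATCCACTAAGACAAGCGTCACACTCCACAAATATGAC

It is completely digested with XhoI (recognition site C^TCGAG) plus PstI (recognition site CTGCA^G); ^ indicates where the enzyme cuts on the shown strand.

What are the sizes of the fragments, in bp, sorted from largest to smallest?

XhoI sites (CTCGAG) start at positions 39, 59, 112.
XhoI cuts after the first base of each site, so after positions 39, 59, 112.
PstI sites (CTGCAG) start at positions 31, 66, 150.
PstI cuts after base 5 of each site (before the last base), so after positions 35, 70, 154.
Combined cut positions: 35, 39, 59, 70, 112, 154.
Linear molecule, 6 cuts → 7 fragments:
  1–35 → 35 bp
  36–39 → 4 bp
  40–59 → 20 bp
  60–70 → 11 bp
  71–112 → 42 bp
  113–154 → 42 bp
  155–214 → 60 bp
Sorted largest to smallest: 60, 42, 42, 35, 20, 11, 4 bp.

60, 42, 42, 35, 20, 11, 4 bp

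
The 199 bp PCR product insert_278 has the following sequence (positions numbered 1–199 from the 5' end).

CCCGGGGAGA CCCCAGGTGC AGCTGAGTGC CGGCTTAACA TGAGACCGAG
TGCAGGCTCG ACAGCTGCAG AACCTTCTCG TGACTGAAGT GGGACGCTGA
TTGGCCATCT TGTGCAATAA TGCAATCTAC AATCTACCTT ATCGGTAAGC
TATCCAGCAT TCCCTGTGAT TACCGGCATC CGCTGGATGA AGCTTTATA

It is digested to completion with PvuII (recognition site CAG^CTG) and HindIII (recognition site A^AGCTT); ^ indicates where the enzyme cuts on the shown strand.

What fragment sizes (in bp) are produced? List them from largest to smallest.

126, 42, 22, 9 bp

PvuII sites (CAGCTG) start at positions 20, 62.
PvuII cuts after base 3 of each site, so after positions 22, 64.
The HindIII site (AAGCTT) starts at position 190.
HindIII cuts after the first base of each site, so after position 190.
Combined cut positions: 22, 64, 190.
Linear molecule, 3 cuts → 4 fragments:
  1–22 → 22 bp
  23–64 → 42 bp
  65–190 → 126 bp
  191–199 → 9 bp
Sorted largest to smallest: 126, 42, 22, 9 bp.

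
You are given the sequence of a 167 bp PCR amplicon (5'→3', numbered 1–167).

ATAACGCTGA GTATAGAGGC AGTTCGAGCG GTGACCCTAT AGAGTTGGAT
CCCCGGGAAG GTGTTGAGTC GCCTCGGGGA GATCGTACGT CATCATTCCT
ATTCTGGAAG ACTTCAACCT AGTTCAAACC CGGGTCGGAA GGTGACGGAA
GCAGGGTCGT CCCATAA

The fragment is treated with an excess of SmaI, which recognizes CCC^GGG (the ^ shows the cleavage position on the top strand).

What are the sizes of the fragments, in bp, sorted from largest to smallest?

SmaI sites (CCCGGG) start at positions 52, 129.
SmaI cuts after base 3 of each site, so after positions 54, 131.
Linear molecule, 2 cuts → 3 fragments:
  1–54 → 54 bp
  55–131 → 77 bp
  132–167 → 36 bp
Sorted largest to smallest: 77, 54, 36 bp.

77, 54, 36 bp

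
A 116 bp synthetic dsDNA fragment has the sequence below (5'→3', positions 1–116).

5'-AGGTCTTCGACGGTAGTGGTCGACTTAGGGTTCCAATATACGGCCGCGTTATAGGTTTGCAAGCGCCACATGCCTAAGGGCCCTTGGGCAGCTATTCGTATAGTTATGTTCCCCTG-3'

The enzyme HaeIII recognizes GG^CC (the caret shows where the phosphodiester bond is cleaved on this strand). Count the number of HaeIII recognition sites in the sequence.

2

GGCC occurs starting at positions 42, 79.
HaeIII cuts at 2 sites.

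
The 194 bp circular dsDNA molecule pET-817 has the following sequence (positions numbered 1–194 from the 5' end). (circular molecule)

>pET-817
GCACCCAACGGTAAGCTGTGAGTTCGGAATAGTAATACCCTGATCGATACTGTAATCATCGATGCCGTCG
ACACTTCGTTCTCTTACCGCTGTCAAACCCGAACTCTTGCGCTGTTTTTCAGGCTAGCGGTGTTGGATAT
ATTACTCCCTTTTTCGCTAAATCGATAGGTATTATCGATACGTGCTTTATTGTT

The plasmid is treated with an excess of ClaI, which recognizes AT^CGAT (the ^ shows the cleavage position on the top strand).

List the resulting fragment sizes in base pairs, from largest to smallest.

ClaI sites (ATCGAT) start at positions 43, 58, 161, 174.
ClaI cuts after base 2 of each site, so after positions 44, 59, 162, 175.
Circular molecule, 4 cuts → 4 fragments:
  45–59 → 15 bp
  60–162 → 103 bp
  163–175 → 13 bp
  176–194 then 1–44 → 19 + 44 = 63 bp
Sorted largest to smallest: 103, 63, 15, 13 bp.

103, 63, 15, 13 bp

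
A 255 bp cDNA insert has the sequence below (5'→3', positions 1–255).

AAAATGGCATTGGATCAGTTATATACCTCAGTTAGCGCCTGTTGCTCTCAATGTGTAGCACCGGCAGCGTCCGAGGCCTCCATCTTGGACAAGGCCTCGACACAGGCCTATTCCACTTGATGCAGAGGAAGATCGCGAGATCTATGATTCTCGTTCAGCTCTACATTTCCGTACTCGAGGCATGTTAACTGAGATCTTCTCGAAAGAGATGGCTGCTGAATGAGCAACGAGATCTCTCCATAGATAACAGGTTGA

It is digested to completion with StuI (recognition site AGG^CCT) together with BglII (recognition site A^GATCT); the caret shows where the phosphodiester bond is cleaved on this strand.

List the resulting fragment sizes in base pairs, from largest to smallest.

76, 54, 38, 32, 25, 18, 12 bp

StuI sites (AGGCCT) start at positions 74, 92, 104.
StuI cuts after base 3 of each site, so after positions 76, 94, 106.
BglII sites (AGATCT) start at positions 138, 192, 230.
BglII cuts after the first base of each site, so after positions 138, 192, 230.
Combined cut positions: 76, 94, 106, 138, 192, 230.
Linear molecule, 6 cuts → 7 fragments:
  1–76 → 76 bp
  77–94 → 18 bp
  95–106 → 12 bp
  107–138 → 32 bp
  139–192 → 54 bp
  193–230 → 38 bp
  231–255 → 25 bp
Sorted largest to smallest: 76, 54, 38, 32, 25, 18, 12 bp.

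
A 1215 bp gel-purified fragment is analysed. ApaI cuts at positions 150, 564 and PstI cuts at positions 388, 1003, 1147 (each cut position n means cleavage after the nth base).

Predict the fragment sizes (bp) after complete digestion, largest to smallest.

Combined cut positions (sorted): 150, 388, 564, 1003, 1147.
Linear molecule, 5 cuts → 6 fragments:
  150 − 0 = 150 bp
  388 − 150 = 238 bp
  564 − 388 = 176 bp
  1003 − 564 = 439 bp
  1147 − 1003 = 144 bp
  1215 − 1147 = 68 bp
Sorted largest to smallest: 439, 238, 176, 150, 144, 68 bp.

439, 238, 176, 150, 144, 68 bp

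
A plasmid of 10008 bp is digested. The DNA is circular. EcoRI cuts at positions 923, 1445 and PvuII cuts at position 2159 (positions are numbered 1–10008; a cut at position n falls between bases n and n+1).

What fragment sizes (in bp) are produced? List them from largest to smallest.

Combined cut positions (sorted): 923, 1445, 2159.
Circular molecule, 3 cuts → 3 fragments:
  1445 − 923 = 522 bp
  2159 − 1445 = 714 bp
  wrap: 10008 − 2159 + 923 = 8772 bp
Sorted largest to smallest: 8772, 714, 522 bp.

8772, 714, 522 bp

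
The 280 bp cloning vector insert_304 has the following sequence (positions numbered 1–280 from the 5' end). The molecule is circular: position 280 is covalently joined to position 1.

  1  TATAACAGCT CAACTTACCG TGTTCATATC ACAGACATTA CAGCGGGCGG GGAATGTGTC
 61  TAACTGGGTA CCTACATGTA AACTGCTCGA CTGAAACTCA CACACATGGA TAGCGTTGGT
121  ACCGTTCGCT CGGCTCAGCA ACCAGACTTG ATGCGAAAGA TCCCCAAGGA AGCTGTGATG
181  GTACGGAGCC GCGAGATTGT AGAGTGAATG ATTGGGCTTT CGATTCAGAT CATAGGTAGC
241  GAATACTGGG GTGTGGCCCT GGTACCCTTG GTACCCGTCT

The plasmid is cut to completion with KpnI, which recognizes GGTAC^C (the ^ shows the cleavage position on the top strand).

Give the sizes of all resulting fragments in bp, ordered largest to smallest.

143, 77, 51, 9 bp

KpnI sites (GGTACC) start at positions 67, 118, 261, 270.
KpnI cuts after base 5 of each site (before the last base), so after positions 71, 122, 265, 274.
Circular molecule, 4 cuts → 4 fragments:
  72–122 → 51 bp
  123–265 → 143 bp
  266–274 → 9 bp
  275–280 then 1–71 → 6 + 71 = 77 bp
Sorted largest to smallest: 143, 77, 51, 9 bp.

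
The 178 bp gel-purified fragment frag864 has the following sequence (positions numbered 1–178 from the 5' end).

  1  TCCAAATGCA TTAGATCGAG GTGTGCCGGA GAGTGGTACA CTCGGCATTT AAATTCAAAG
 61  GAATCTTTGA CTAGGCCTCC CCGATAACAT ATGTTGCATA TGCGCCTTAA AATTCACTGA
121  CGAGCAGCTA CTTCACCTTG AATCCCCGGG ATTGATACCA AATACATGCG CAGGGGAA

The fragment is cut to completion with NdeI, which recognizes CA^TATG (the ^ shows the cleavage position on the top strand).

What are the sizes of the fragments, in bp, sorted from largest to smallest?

NdeI sites (CATATG) start at positions 88, 97.
NdeI cuts after base 2 of each site, so after positions 89, 98.
Linear molecule, 2 cuts → 3 fragments:
  1–89 → 89 bp
  90–98 → 9 bp
  99–178 → 80 bp
Sorted largest to smallest: 89, 80, 9 bp.

89, 80, 9 bp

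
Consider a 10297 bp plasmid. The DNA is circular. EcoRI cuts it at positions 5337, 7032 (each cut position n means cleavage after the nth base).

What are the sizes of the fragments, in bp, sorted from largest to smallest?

Circular molecule, 2 cuts → 2 fragments:
  7032 − 5337 = 1695 bp
  wrap: 10297 − 7032 + 5337 = 8602 bp
Sorted largest to smallest: 8602, 1695 bp.

8602, 1695 bp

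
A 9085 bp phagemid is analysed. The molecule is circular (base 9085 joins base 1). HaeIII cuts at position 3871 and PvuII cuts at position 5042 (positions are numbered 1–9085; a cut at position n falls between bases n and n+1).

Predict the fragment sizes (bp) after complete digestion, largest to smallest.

Combined cut positions (sorted): 3871, 5042.
Circular molecule, 2 cuts → 2 fragments:
  5042 − 3871 = 1171 bp
  wrap: 9085 − 5042 + 3871 = 7914 bp
Sorted largest to smallest: 7914, 1171 bp.

7914, 1171 bp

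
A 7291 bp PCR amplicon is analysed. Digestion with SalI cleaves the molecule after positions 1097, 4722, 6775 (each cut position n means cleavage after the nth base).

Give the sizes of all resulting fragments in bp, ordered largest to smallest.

Linear molecule, 3 cuts → 4 fragments:
  1097 − 0 = 1097 bp
  4722 − 1097 = 3625 bp
  6775 − 4722 = 2053 bp
  7291 − 6775 = 516 bp
Sorted largest to smallest: 3625, 2053, 1097, 516 bp.

3625, 2053, 1097, 516 bp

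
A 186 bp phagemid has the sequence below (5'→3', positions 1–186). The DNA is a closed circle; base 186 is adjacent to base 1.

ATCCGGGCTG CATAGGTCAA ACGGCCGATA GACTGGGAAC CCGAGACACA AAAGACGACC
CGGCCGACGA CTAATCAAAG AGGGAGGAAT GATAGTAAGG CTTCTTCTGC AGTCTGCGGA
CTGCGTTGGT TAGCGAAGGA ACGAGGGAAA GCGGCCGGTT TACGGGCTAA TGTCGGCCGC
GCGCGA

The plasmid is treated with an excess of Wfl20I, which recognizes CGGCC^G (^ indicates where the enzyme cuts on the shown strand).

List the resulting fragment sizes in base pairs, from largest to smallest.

Wfl20I sites (CGGCCG) start at positions 22, 61, 152, 174.
Wfl20I cuts after base 5 of each site (before the last base), so after positions 26, 65, 156, 178.
Circular molecule, 4 cuts → 4 fragments:
  27–65 → 39 bp
  66–156 → 91 bp
  157–178 → 22 bp
  179–186 then 1–26 → 8 + 26 = 34 bp
Sorted largest to smallest: 91, 39, 34, 22 bp.

91, 39, 34, 22 bp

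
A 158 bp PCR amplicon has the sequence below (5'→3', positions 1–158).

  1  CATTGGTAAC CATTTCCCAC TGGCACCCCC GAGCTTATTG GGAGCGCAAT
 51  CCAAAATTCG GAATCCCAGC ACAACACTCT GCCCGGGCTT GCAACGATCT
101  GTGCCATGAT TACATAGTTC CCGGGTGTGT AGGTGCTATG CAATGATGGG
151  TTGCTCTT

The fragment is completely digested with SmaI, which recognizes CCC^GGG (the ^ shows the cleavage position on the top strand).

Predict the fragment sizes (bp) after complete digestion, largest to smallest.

SmaI sites (CCCGGG) start at positions 82, 120.
SmaI cuts after base 3 of each site, so after positions 84, 122.
Linear molecule, 2 cuts → 3 fragments:
  1–84 → 84 bp
  85–122 → 38 bp
  123–158 → 36 bp
Sorted largest to smallest: 84, 38, 36 bp.

84, 38, 36 bp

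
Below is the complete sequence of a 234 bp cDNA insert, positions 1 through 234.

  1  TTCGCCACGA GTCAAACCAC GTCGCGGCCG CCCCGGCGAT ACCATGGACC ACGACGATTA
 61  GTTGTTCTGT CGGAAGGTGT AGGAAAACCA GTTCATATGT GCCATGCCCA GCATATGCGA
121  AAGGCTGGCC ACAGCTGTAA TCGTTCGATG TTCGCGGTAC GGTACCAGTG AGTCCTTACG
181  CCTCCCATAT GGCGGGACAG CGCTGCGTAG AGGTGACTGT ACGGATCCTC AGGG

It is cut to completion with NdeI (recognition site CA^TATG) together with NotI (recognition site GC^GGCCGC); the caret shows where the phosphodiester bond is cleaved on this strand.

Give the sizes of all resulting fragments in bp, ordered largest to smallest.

NdeI sites (CATATG) start at positions 94, 112, 186.
NdeI cuts after base 2 of each site, so after positions 95, 113, 187.
The NotI site (GCGGCCGC) starts at position 24.
NotI cuts after base 2 of each site, so after position 25.
Combined cut positions: 25, 95, 113, 187.
Linear molecule, 4 cuts → 5 fragments:
  1–25 → 25 bp
  26–95 → 70 bp
  96–113 → 18 bp
  114–187 → 74 bp
  188–234 → 47 bp
Sorted largest to smallest: 74, 70, 47, 25, 18 bp.

74, 70, 47, 25, 18 bp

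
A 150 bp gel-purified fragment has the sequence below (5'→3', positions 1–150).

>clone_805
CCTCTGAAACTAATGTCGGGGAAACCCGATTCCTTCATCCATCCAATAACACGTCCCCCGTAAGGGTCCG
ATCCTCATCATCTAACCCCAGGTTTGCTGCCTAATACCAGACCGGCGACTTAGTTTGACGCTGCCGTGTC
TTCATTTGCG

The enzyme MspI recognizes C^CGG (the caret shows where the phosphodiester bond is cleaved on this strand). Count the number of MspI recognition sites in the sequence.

1

CCGG occurs starting at position 112.
MspI cuts at 1 site.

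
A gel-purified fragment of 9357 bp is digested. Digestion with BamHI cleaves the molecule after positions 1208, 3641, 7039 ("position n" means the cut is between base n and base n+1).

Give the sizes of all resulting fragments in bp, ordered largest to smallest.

Linear molecule, 3 cuts → 4 fragments:
  1208 − 0 = 1208 bp
  3641 − 1208 = 2433 bp
  7039 − 3641 = 3398 bp
  9357 − 7039 = 2318 bp
Sorted largest to smallest: 3398, 2433, 2318, 1208 bp.

3398, 2433, 2318, 1208 bp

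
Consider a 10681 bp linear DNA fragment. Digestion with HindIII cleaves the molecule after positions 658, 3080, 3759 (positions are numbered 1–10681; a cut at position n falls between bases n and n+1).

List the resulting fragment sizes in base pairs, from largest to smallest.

6922, 2422, 679, 658 bp

Linear molecule, 3 cuts → 4 fragments:
  658 − 0 = 658 bp
  3080 − 658 = 2422 bp
  3759 − 3080 = 679 bp
  10681 − 3759 = 6922 bp
Sorted largest to smallest: 6922, 2422, 679, 658 bp.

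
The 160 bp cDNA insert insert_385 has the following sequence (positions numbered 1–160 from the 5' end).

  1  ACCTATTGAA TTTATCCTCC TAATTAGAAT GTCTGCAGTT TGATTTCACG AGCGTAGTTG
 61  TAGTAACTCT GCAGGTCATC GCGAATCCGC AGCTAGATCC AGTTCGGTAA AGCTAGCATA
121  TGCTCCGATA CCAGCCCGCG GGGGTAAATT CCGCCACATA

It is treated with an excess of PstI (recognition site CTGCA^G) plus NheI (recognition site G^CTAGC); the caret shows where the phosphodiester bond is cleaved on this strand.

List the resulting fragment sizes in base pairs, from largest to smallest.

48, 39, 37, 36 bp

PstI sites (CTGCAG) start at positions 33, 69.
PstI cuts after base 5 of each site (before the last base), so after positions 37, 73.
The NheI site (GCTAGC) starts at position 112.
NheI cuts after the first base of each site, so after position 112.
Combined cut positions: 37, 73, 112.
Linear molecule, 3 cuts → 4 fragments:
  1–37 → 37 bp
  38–73 → 36 bp
  74–112 → 39 bp
  113–160 → 48 bp
Sorted largest to smallest: 48, 39, 37, 36 bp.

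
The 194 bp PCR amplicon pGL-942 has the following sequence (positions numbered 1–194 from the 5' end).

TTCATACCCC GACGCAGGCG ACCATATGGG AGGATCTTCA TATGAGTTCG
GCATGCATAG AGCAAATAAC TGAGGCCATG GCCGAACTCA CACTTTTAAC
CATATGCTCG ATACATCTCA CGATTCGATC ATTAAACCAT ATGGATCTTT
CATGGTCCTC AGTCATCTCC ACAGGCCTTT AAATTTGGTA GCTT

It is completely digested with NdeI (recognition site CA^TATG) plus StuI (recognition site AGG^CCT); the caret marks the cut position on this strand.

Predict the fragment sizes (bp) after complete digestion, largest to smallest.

62, 37, 36, 24, 19, 16 bp

NdeI sites (CATATG) start at positions 23, 39, 101, 138.
NdeI cuts after base 2 of each site, so after positions 24, 40, 102, 139.
The StuI site (AGGCCT) starts at position 173.
StuI cuts after base 3 of each site, so after position 175.
Combined cut positions: 24, 40, 102, 139, 175.
Linear molecule, 5 cuts → 6 fragments:
  1–24 → 24 bp
  25–40 → 16 bp
  41–102 → 62 bp
  103–139 → 37 bp
  140–175 → 36 bp
  176–194 → 19 bp
Sorted largest to smallest: 62, 37, 36, 24, 19, 16 bp.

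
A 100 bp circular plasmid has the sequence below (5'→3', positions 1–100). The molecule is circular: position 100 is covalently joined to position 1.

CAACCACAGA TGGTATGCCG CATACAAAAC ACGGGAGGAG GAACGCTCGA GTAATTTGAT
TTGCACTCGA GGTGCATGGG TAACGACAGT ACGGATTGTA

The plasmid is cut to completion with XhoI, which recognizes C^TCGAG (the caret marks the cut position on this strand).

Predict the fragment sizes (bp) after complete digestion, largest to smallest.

XhoI sites (CTCGAG) start at positions 46, 66.
XhoI cuts after the first base of each site, so after positions 46, 66.
Circular molecule, 2 cuts → 2 fragments:
  47–66 → 20 bp
  67–100 then 1–46 → 34 + 46 = 80 bp
Sorted largest to smallest: 80, 20 bp.

80, 20 bp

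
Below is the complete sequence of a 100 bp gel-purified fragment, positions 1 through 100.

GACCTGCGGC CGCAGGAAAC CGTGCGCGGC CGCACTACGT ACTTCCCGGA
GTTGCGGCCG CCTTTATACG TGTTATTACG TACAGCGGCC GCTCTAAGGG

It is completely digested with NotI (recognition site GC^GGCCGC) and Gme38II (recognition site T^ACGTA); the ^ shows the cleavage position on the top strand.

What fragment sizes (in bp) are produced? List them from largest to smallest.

NotI sites (GCGGCCGC) start at positions 6, 26, 54, 85.
NotI cuts after base 2 of each site, so after positions 7, 27, 55, 86.
Gme38II sites (TACGTA) start at positions 36, 77.
Gme38II cuts after the first base of each site, so after positions 36, 77.
Combined cut positions: 7, 27, 36, 55, 77, 86.
Linear molecule, 6 cuts → 7 fragments:
  1–7 → 7 bp
  8–27 → 20 bp
  28–36 → 9 bp
  37–55 → 19 bp
  56–77 → 22 bp
  78–86 → 9 bp
  87–100 → 14 bp
Sorted largest to smallest: 22, 20, 19, 14, 9, 9, 7 bp.

22, 20, 19, 14, 9, 9, 7 bp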